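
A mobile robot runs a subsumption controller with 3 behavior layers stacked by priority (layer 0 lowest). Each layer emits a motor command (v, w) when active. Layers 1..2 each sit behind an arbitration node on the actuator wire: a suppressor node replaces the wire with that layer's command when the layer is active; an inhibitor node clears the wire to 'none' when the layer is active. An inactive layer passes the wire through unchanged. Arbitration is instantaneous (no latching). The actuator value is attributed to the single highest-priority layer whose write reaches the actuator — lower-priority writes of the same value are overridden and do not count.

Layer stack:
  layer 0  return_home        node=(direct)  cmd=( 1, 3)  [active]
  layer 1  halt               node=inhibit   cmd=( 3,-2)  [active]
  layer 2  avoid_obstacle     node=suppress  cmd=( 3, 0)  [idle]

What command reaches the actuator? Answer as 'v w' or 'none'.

L0 return_home: active, feeds wire = (1, 3)
L1 halt: active, inhibitor → wire = none
L2 avoid_obstacle: idle → wire stays none
actuator = none

none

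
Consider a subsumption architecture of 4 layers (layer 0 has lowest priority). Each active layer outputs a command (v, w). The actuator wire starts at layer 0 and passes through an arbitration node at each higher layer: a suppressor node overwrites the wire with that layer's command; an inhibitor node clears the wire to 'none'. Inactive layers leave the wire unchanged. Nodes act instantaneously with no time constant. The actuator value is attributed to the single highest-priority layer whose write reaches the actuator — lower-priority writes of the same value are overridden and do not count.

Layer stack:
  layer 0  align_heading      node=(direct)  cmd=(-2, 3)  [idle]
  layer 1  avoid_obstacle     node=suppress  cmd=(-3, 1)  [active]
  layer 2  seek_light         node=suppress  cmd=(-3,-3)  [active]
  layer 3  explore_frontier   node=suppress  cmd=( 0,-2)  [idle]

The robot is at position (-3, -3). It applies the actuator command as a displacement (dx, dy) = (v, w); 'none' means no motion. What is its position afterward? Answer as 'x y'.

-6 -6

[0] align_heading off; wire := none
[1] avoid_obstacle on (suppress); wire := (-3, 1)
[2] seek_light on (suppress); wire := (-3, -3)
[3] explore_frontier off; pass (-3, -3)
output (-3, -3)
position: (-3, -3) + (-3, -3) = (-6, -6)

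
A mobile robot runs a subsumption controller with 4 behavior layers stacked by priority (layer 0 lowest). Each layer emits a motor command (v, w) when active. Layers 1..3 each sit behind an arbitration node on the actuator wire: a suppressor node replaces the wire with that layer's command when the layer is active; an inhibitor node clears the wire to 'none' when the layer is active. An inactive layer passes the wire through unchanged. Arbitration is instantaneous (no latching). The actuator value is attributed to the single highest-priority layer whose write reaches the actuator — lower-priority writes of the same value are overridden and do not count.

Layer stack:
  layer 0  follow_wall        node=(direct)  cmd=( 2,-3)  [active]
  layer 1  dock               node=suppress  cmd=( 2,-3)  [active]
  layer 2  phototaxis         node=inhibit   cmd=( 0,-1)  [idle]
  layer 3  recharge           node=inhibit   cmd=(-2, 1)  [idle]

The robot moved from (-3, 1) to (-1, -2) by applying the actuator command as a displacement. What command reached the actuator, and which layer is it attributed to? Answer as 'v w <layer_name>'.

2 -3 dock

displacement = (-1, -2) − (-3, 1) = (2, -3)
[0] follow_wall on; wire := (2, -3)
[1] dock on (suppress); wire := (2, -3)
[2] phototaxis off; pass (2, -3)
[3] recharge off; pass (2, -3)
output (2, -3) — from layer 1 (dock)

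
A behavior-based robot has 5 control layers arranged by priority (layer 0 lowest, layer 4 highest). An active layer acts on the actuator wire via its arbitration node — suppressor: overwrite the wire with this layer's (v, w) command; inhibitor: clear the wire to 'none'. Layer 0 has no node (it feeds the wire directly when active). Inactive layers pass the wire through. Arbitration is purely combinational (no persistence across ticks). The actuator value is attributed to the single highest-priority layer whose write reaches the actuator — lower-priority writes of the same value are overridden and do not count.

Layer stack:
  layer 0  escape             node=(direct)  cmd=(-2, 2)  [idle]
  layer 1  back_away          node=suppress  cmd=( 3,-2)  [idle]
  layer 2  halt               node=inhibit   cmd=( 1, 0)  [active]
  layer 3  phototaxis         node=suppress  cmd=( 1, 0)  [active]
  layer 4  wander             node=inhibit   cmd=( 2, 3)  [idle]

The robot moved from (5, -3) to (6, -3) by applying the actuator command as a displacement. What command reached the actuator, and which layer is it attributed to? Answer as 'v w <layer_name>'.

1 0 phototaxis

displacement = (6, -3) − (5, -3) = (1, 0)
layer 0 (escape) idle — none
layer 1 (back_away) idle — unchanged: none
layer 2 (halt) active — inhibits: none
layer 3 (phototaxis) active — suppresses: (1, 0)
layer 4 (wander) idle — unchanged: (1, 0)
→ actuator (1, 0) — from layer 3 (phototaxis)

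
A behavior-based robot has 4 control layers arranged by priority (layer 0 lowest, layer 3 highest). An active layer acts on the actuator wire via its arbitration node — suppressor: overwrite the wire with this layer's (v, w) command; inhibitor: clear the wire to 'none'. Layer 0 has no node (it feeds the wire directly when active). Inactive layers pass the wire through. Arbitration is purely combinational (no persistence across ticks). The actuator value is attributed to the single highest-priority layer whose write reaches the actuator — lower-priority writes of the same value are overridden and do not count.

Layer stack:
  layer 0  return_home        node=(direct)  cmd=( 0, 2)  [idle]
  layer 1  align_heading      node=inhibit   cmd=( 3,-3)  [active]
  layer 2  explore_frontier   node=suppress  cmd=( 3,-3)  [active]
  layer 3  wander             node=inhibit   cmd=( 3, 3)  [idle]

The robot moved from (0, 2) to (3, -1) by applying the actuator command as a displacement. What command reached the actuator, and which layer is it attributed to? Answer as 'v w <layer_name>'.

displacement = (3, -1) − (0, 2) = (3, -3)
[0] return_home off; wire := none
[1] align_heading on (inhibit); wire := none
[2] explore_frontier on (suppress); wire := (3, -3)
[3] wander off; pass (3, -3)
output (3, -3) — from layer 2 (explore_frontier)

3 -3 explore_frontier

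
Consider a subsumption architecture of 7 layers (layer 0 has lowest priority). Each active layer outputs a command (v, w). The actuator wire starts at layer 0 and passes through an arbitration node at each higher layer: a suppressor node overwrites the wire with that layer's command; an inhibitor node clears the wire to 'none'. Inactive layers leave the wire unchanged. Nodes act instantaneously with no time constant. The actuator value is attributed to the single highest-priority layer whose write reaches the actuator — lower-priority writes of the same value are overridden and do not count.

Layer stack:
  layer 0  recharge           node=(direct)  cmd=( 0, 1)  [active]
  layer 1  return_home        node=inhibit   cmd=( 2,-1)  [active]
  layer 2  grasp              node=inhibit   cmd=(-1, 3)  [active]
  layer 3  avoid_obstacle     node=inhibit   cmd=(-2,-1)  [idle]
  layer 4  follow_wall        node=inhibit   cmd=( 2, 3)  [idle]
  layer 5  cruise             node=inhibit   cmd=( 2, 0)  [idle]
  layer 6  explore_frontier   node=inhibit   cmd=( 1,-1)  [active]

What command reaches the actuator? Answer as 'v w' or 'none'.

L0 recharge: active, feeds wire = (0, 1)
L1 return_home: active, inhibitor → wire = none
L2 grasp: active, inhibitor → wire = none
L3 avoid_obstacle: idle → wire stays none
L4 follow_wall: idle → wire stays none
L5 cruise: idle → wire stays none
L6 explore_frontier: active, inhibitor → wire = none
actuator = none

none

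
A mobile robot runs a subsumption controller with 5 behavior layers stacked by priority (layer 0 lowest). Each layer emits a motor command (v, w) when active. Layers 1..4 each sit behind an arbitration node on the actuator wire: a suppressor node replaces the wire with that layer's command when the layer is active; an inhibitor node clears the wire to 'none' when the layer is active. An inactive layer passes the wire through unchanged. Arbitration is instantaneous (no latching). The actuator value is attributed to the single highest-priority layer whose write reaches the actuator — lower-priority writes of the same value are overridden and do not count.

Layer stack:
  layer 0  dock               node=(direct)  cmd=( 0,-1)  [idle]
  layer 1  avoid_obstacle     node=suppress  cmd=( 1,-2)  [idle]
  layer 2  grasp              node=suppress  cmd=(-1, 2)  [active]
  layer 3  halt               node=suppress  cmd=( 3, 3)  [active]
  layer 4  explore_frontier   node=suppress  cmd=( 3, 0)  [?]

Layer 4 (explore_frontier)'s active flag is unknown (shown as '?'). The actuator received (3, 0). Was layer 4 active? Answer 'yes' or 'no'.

yes

If layer 4 is active=yes:
  actuator would be (3, 0)
If layer 4 is active=no:
  actuator would be (3, 3)
Observed (3, 0), so layer 4 was active.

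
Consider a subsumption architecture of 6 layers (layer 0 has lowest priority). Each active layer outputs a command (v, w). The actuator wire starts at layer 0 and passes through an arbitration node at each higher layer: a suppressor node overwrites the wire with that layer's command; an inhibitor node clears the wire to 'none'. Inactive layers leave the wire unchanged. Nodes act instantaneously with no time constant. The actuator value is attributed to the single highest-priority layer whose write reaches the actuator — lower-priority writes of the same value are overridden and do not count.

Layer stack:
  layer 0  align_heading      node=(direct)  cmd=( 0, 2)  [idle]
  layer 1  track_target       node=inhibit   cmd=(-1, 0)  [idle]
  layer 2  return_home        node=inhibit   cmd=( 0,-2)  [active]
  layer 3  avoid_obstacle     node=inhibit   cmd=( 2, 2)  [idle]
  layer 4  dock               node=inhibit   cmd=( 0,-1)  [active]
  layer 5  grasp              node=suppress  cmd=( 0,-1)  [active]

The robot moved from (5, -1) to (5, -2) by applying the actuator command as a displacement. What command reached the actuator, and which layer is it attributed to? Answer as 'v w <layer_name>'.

0 -1 grasp

displacement = (5, -2) − (5, -1) = (0, -1)
L0 align_heading: idle → wire = none
L1 track_target: idle → wire stays none
L2 return_home: active, inhibitor → wire = none
L3 avoid_obstacle: idle → wire stays none
L4 dock: active, inhibitor → wire = none
L5 grasp: active, suppressor → wire = (0, -1)
actuator = (0, -1) — from layer 5 (grasp)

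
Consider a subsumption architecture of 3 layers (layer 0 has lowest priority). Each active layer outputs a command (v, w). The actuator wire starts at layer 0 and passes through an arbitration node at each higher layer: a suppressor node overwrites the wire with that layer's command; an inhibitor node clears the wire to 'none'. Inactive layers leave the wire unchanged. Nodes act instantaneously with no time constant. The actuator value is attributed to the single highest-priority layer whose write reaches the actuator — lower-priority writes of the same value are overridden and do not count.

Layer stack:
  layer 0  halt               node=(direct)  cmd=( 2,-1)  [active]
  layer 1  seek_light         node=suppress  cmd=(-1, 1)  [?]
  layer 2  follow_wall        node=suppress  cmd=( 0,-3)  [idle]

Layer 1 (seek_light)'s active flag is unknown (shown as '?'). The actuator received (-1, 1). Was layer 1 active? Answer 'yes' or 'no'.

yes

If layer 1 is active=yes:
  actuator would be (-1, 1)
If layer 1 is active=no:
  actuator would be (2, -1)
Observed (-1, 1), so layer 1 was active.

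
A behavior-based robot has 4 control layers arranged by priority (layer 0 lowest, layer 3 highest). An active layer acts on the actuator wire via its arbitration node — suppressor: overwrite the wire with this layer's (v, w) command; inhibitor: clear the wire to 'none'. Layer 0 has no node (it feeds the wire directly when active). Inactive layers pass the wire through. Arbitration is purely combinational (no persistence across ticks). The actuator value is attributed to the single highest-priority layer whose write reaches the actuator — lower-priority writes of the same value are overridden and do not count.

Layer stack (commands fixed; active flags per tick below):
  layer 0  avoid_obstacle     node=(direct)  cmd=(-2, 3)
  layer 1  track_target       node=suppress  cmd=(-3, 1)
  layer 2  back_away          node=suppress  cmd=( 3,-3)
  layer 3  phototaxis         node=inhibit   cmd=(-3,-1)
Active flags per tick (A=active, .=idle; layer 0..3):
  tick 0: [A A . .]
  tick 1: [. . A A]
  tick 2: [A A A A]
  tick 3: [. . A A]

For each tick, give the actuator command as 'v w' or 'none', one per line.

tick 0:
  [0] avoid_obstacle on; wire := (-2, 3)
  [1] track_target on (suppress); wire := (-3, 1)
  [2] back_away off; pass (-3, 1)
  [3] phototaxis off; pass (-3, 1)
  output (-3, 1)
tick 1:
  [0] avoid_obstacle off; wire := none
  [1] track_target off; pass none
  [2] back_away on (suppress); wire := (3, -3)
  [3] phototaxis on (inhibit); wire := none
  output none
tick 2:
  [0] avoid_obstacle on; wire := (-2, 3)
  [1] track_target on (suppress); wire := (-3, 1)
  [2] back_away on (suppress); wire := (3, -3)
  [3] phototaxis on (inhibit); wire := none
  output none
tick 3:
  [0] avoid_obstacle off; wire := none
  [1] track_target off; pass none
  [2] back_away on (suppress); wire := (3, -3)
  [3] phototaxis on (inhibit); wire := none
  output none

-3 1
none
none
none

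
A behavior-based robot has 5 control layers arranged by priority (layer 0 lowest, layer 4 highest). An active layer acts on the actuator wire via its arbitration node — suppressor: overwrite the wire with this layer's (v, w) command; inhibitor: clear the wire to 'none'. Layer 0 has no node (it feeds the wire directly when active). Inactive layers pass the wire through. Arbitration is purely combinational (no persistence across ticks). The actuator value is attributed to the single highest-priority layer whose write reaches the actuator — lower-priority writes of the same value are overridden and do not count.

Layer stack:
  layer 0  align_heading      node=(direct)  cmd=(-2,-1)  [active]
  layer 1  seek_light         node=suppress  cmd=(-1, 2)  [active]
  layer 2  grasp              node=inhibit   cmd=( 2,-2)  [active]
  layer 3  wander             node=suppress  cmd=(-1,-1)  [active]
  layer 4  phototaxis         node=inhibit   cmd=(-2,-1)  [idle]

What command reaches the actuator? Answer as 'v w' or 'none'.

[0] align_heading on; wire := (-2, -1)
[1] seek_light on (suppress); wire := (-1, 2)
[2] grasp on (inhibit); wire := none
[3] wander on (suppress); wire := (-1, -1)
[4] phototaxis off; pass (-1, -1)
output (-1, -1)

-1 -1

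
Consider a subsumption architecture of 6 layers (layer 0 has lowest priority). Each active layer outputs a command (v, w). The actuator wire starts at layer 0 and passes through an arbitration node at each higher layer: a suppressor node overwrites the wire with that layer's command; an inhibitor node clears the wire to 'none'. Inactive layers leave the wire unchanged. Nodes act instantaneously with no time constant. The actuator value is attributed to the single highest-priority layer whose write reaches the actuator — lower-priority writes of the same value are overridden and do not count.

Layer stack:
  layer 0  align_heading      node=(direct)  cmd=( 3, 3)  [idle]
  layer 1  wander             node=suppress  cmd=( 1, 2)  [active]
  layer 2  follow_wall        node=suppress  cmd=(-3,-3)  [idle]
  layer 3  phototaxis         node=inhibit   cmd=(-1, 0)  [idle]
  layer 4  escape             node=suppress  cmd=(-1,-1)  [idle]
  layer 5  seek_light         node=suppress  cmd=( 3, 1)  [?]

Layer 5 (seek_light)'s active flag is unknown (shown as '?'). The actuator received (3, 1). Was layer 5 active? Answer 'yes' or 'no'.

yes

If layer 5 is active=yes:
  actuator would be (3, 1)
If layer 5 is active=no:
  actuator would be (1, 2)
Observed (3, 1), so layer 5 was active.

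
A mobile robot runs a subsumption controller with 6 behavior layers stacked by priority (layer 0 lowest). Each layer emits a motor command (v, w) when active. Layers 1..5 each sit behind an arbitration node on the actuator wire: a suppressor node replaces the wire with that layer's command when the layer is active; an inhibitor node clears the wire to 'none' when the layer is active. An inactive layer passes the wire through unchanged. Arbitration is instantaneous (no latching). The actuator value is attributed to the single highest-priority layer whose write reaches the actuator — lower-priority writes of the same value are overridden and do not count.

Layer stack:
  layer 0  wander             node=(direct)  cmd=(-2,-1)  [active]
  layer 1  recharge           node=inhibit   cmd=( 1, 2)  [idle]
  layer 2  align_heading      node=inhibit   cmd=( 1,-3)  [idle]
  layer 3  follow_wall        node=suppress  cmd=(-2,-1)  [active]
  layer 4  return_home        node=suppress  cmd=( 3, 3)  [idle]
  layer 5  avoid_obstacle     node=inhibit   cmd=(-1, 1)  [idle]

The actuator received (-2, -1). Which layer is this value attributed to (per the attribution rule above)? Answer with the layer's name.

follow_wall

L0 wander: active, feeds wire = (-2, -1)
L1 recharge: idle → wire stays (-2, -1)
L2 align_heading: idle → wire stays (-2, -1)
L3 follow_wall: active, suppressor → wire = (-2, -1)
L4 return_home: idle → wire stays (-2, -1)
L5 avoid_obstacle: idle → wire stays (-2, -1)
actuator = (-2, -1)
last writer: layer 3 = follow_wall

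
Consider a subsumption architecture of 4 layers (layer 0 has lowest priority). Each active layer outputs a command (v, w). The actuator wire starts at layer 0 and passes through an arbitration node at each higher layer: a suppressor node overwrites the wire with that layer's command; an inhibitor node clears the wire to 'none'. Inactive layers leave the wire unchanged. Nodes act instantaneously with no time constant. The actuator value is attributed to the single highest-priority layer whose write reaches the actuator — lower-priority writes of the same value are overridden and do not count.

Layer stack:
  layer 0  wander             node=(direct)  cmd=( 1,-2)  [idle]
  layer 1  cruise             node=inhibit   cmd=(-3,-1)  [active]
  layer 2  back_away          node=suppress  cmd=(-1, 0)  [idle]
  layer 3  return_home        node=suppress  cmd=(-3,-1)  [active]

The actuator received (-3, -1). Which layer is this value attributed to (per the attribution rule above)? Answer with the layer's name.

return_home

L0 wander: idle → wire = none
L1 cruise: active, inhibitor → wire = none
L2 back_away: idle → wire stays none
L3 return_home: active, suppressor → wire = (-3, -1)
actuator = (-3, -1)
last writer: layer 3 = return_home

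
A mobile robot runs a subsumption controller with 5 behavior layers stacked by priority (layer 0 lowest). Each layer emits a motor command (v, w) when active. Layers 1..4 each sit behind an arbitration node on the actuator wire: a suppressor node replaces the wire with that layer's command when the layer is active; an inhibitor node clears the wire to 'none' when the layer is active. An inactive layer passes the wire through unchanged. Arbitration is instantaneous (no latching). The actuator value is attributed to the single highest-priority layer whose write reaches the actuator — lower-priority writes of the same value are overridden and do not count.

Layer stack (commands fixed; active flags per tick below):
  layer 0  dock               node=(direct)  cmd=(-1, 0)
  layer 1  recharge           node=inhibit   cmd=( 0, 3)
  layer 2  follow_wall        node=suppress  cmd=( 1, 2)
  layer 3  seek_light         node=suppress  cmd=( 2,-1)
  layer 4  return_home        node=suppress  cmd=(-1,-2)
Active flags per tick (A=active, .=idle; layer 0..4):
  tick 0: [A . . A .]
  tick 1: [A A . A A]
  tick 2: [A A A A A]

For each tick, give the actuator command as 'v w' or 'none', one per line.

tick 0:
  [0] dock on; wire := (-1, 0)
  [1] recharge off; pass (-1, 0)
  [2] follow_wall off; pass (-1, 0)
  [3] seek_light on (suppress); wire := (2, -1)
  [4] return_home off; pass (2, -1)
  output (2, -1)
tick 1:
  [0] dock on; wire := (-1, 0)
  [1] recharge on (inhibit); wire := none
  [2] follow_wall off; pass none
  [3] seek_light on (suppress); wire := (2, -1)
  [4] return_home on (suppress); wire := (-1, -2)
  output (-1, -2)
tick 2:
  [0] dock on; wire := (-1, 0)
  [1] recharge on (inhibit); wire := none
  [2] follow_wall on (suppress); wire := (1, 2)
  [3] seek_light on (suppress); wire := (2, -1)
  [4] return_home on (suppress); wire := (-1, -2)
  output (-1, -2)

2 -1
-1 -2
-1 -2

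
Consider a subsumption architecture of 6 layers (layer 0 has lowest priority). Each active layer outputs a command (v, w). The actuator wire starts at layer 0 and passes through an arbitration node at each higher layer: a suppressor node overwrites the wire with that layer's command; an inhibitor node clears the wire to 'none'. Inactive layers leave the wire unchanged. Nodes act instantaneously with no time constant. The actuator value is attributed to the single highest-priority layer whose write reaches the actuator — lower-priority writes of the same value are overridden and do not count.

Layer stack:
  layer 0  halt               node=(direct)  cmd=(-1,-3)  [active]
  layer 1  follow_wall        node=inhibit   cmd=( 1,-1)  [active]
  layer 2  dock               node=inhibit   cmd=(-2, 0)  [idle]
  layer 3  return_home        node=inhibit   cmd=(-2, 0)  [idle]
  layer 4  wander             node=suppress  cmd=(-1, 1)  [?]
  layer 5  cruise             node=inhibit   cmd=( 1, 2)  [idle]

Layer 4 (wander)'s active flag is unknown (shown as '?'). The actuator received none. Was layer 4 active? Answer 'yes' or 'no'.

no

If layer 4 is active=yes:
  actuator would be (-1, 1)
If layer 4 is active=no:
  actuator would be none
Observed none, so layer 4 was idle.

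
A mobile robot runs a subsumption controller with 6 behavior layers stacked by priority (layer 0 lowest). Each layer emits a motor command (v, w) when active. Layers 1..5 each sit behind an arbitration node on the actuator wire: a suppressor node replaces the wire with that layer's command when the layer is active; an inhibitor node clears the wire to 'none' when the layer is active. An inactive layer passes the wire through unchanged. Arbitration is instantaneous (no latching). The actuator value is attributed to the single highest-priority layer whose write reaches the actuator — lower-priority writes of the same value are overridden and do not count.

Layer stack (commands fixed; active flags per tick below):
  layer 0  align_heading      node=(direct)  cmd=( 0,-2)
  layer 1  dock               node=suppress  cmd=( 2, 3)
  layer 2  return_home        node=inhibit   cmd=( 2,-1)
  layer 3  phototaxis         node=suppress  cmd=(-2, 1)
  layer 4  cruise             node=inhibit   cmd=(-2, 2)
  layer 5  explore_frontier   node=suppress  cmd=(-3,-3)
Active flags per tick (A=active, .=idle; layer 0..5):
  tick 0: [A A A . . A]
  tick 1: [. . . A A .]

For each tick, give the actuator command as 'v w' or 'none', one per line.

tick 0:
  layer 0 (align_heading) active — direct: (0, -2)
  layer 1 (dock) active — suppresses: (2, 3)
  layer 2 (return_home) active — inhibits: none
  layer 3 (phototaxis) idle — unchanged: none
  layer 4 (cruise) idle — unchanged: none
  layer 5 (explore_frontier) active — suppresses: (-3, -3)
  → actuator (-3, -3)
tick 1:
  layer 0 (align_heading) idle — none
  layer 1 (dock) idle — unchanged: none
  layer 2 (return_home) idle — unchanged: none
  layer 3 (phototaxis) active — suppresses: (-2, 1)
  layer 4 (cruise) active — inhibits: none
  layer 5 (explore_frontier) idle — unchanged: none
  → actuator none

-3 -3
none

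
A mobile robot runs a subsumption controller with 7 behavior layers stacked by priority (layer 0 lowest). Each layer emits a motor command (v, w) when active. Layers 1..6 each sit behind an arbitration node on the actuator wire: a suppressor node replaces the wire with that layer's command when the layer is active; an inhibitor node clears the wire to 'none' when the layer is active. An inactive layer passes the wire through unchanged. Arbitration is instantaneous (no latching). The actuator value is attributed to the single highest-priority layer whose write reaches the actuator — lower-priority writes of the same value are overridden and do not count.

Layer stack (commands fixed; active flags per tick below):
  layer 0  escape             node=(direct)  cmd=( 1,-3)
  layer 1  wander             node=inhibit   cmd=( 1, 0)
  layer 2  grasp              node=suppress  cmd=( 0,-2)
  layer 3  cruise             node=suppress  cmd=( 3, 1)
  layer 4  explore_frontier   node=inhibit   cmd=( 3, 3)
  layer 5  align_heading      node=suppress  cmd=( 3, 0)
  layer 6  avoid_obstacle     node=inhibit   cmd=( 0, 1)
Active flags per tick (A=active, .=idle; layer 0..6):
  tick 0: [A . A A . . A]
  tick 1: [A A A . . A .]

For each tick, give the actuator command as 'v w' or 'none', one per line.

none
3 0

tick 0:
  [0] escape on; wire := (1, -3)
  [1] wander off; pass (1, -3)
  [2] grasp on (suppress); wire := (0, -2)
  [3] cruise on (suppress); wire := (3, 1)
  [4] explore_frontier off; pass (3, 1)
  [5] align_heading off; pass (3, 1)
  [6] avoid_obstacle on (inhibit); wire := none
  output none
tick 1:
  [0] escape on; wire := (1, -3)
  [1] wander on (inhibit); wire := none
  [2] grasp on (suppress); wire := (0, -2)
  [3] cruise off; pass (0, -2)
  [4] explore_frontier off; pass (0, -2)
  [5] align_heading on (suppress); wire := (3, 0)
  [6] avoid_obstacle off; pass (3, 0)
  output (3, 0)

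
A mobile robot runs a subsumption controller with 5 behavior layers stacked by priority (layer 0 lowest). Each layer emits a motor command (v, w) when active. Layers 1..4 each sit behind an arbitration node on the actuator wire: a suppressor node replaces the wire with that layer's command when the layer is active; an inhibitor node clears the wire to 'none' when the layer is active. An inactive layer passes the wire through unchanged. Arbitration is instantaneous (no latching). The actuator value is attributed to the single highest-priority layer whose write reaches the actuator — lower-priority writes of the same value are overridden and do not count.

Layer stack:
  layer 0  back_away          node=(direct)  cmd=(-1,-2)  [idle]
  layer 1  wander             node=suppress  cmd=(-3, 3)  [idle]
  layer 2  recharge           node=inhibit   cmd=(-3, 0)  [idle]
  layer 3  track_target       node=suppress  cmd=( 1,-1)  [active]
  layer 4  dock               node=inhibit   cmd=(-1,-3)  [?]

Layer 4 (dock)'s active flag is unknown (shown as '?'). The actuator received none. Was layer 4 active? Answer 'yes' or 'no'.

yes

If layer 4 is active=yes:
  actuator would be none
If layer 4 is active=no:
  actuator would be (1, -1)
Observed none, so layer 4 was active.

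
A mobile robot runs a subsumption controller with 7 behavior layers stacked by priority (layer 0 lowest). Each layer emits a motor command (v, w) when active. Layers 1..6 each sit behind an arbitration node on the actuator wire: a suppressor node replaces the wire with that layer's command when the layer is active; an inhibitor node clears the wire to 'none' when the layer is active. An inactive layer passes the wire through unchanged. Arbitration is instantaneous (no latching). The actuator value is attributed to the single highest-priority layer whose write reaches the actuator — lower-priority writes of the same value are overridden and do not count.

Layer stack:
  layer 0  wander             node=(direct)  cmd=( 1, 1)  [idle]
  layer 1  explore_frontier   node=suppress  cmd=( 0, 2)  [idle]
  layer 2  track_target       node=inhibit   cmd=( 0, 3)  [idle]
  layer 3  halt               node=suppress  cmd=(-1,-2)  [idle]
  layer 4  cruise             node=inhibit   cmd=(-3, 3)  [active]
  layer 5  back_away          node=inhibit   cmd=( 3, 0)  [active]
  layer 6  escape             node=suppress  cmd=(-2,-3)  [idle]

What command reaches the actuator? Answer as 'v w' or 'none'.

L0 wander: idle → wire = none
L1 explore_frontier: idle → wire stays none
L2 track_target: idle → wire stays none
L3 halt: idle → wire stays none
L4 cruise: active, inhibitor → wire = none
L5 back_away: active, inhibitor → wire = none
L6 escape: idle → wire stays none
actuator = none

none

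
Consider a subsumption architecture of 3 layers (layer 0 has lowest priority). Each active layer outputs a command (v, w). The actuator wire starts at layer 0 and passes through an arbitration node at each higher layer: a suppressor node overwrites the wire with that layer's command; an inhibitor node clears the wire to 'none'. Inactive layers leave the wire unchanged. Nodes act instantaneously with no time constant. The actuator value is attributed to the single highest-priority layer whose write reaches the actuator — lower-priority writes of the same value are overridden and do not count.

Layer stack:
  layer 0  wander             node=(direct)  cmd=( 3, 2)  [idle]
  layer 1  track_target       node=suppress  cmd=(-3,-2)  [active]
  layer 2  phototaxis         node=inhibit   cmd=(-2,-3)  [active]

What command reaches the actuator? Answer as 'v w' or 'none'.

L0 wander: idle → wire = none
L1 track_target: active, suppressor → wire = (-3, -2)
L2 phototaxis: active, inhibitor → wire = none
actuator = none

none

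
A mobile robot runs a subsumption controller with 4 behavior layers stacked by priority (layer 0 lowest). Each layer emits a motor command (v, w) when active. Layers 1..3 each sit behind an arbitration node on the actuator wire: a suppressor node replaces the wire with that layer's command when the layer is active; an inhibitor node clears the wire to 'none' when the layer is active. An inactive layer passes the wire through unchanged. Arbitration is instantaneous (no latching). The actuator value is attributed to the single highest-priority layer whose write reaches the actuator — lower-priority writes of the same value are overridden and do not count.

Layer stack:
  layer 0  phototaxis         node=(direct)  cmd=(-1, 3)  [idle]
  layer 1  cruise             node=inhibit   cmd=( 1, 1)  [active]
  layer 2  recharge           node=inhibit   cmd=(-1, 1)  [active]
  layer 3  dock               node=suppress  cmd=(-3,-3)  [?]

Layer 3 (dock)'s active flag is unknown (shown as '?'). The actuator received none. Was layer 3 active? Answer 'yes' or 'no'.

no

If layer 3 is active=yes:
  actuator would be (-3, -3)
If layer 3 is active=no:
  actuator would be none
Observed none, so layer 3 was idle.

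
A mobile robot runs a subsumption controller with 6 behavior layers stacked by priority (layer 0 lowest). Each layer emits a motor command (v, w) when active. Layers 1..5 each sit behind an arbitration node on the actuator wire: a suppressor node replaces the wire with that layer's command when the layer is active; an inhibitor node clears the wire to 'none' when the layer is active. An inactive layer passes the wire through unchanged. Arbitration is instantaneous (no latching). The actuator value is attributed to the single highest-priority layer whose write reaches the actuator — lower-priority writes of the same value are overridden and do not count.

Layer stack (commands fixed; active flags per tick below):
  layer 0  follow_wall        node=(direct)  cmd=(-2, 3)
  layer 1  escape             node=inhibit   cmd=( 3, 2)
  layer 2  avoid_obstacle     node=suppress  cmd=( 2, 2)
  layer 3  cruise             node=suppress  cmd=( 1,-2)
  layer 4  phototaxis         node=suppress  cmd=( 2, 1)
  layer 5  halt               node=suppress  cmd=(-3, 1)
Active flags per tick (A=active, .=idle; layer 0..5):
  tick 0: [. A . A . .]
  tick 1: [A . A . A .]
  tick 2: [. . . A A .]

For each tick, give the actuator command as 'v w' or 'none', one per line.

tick 0:
  [0] follow_wall off; wire := none
  [1] escape on (inhibit); wire := none
  [2] avoid_obstacle off; pass none
  [3] cruise on (suppress); wire := (1, -2)
  [4] phototaxis off; pass (1, -2)
  [5] halt off; pass (1, -2)
  output (1, -2)
tick 1:
  [0] follow_wall on; wire := (-2, 3)
  [1] escape off; pass (-2, 3)
  [2] avoid_obstacle on (suppress); wire := (2, 2)
  [3] cruise off; pass (2, 2)
  [4] phototaxis on (suppress); wire := (2, 1)
  [5] halt off; pass (2, 1)
  output (2, 1)
tick 2:
  [0] follow_wall off; wire := none
  [1] escape off; pass none
  [2] avoid_obstacle off; pass none
  [3] cruise on (suppress); wire := (1, -2)
  [4] phototaxis on (suppress); wire := (2, 1)
  [5] halt off; pass (2, 1)
  output (2, 1)

1 -2
2 1
2 1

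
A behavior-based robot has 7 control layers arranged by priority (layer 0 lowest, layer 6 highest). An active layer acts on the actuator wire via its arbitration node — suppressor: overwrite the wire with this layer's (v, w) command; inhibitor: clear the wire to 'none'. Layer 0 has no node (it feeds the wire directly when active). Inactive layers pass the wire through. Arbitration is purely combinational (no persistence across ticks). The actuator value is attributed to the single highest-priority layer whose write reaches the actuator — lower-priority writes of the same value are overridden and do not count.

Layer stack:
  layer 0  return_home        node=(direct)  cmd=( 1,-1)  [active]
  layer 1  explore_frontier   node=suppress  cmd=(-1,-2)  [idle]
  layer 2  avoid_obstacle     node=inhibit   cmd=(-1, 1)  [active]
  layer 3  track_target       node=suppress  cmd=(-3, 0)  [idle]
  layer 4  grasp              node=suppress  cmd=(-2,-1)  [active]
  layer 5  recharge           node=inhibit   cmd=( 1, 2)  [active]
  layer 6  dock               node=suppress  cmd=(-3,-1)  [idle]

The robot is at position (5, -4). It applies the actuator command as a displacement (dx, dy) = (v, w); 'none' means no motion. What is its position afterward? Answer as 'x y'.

layer 0 (return_home) active — direct: (1, -1)
layer 1 (explore_frontier) idle — unchanged: (1, -1)
layer 2 (avoid_obstacle) active — inhibits: none
layer 3 (track_target) idle — unchanged: none
layer 4 (grasp) active — suppresses: (-2, -1)
layer 5 (recharge) active — inhibits: none
layer 6 (dock) idle — unchanged: none
→ actuator none
position: (5, -4) + none = (5, -4)

5 -4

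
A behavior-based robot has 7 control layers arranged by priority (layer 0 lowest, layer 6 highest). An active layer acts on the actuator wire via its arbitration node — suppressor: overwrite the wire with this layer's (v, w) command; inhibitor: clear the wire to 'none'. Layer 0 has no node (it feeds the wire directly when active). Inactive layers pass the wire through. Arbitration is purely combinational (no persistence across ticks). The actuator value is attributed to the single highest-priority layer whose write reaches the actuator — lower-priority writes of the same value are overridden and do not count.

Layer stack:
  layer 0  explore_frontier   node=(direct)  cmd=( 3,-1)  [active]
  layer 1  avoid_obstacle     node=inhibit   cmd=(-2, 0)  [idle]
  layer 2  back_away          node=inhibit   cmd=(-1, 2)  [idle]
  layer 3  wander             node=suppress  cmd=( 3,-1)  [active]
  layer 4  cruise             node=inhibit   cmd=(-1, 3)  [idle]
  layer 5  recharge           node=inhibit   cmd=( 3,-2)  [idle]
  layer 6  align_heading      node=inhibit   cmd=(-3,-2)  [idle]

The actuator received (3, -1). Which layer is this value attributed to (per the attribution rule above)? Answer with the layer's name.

wander

layer 0 (explore_frontier) active — direct: (3, -1)
layer 1 (avoid_obstacle) idle — unchanged: (3, -1)
layer 2 (back_away) idle — unchanged: (3, -1)
layer 3 (wander) active — suppresses: (3, -1)
layer 4 (cruise) idle — unchanged: (3, -1)
layer 5 (recharge) idle — unchanged: (3, -1)
layer 6 (align_heading) idle — unchanged: (3, -1)
→ actuator (3, -1)
last writer: layer 3 = wander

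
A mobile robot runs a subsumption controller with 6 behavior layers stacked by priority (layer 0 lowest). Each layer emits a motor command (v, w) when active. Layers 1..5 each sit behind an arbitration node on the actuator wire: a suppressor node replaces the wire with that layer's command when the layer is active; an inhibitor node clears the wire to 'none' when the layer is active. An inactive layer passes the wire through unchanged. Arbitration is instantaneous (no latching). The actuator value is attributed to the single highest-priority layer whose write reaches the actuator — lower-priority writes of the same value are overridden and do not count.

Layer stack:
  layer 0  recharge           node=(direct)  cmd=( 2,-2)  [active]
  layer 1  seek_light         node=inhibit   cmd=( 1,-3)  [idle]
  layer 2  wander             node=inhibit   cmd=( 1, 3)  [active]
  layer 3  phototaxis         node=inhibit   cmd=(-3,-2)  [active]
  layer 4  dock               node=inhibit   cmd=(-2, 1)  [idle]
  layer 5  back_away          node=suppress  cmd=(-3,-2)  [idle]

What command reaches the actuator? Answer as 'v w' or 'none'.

none

L0 recharge: active, feeds wire = (2, -2)
L1 seek_light: idle → wire stays (2, -2)
L2 wander: active, inhibitor → wire = none
L3 phototaxis: active, inhibitor → wire = none
L4 dock: idle → wire stays none
L5 back_away: idle → wire stays none
actuator = none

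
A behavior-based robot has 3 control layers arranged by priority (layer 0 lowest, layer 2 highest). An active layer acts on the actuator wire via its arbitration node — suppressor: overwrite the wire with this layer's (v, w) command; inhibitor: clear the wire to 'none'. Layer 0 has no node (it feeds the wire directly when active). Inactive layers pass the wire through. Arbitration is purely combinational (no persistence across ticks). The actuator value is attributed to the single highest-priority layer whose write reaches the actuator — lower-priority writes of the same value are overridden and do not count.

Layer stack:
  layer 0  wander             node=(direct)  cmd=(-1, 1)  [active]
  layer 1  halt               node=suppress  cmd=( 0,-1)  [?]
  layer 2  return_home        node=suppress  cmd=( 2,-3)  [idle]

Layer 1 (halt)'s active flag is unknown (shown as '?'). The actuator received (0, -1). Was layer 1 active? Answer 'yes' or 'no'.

If layer 1 is active=yes:
  actuator would be (0, -1)
If layer 1 is active=no:
  actuator would be (-1, 1)
Observed (0, -1), so layer 1 was active.

yes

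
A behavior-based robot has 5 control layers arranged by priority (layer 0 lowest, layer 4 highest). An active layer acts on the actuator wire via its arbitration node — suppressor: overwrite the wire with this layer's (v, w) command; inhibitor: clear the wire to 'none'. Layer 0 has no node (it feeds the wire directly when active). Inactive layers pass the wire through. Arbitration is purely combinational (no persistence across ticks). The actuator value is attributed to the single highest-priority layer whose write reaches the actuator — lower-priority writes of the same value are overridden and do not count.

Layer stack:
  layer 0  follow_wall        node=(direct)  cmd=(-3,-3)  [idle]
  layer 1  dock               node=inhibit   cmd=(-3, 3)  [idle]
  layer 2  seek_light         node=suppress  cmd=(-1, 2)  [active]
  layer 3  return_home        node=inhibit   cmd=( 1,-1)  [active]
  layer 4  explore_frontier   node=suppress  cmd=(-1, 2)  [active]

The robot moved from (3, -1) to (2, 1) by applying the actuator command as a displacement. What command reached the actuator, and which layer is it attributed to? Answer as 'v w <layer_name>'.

displacement = (2, 1) − (3, -1) = (-1, 2)
layer 0 (follow_wall) idle — none
layer 1 (dock) idle — unchanged: none
layer 2 (seek_light) active — suppresses: (-1, 2)
layer 3 (return_home) active — inhibits: none
layer 4 (explore_frontier) active — suppresses: (-1, 2)
→ actuator (-1, 2) — from layer 4 (explore_frontier)

-1 2 explore_frontier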